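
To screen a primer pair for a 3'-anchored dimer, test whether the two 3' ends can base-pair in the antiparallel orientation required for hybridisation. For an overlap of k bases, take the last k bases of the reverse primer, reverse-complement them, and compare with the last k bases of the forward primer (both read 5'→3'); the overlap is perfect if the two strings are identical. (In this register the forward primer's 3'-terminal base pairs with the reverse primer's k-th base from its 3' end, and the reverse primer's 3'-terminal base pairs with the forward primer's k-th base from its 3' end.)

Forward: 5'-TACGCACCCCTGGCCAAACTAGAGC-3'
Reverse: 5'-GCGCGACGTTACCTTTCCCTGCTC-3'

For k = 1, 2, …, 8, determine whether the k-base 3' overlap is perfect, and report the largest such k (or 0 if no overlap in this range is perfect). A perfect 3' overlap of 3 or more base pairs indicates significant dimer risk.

Longest perfect overlap: 4 complementary base pairs; significant dimer risk (threshold 3).

Last 8 bases (5'→3') — forward …ACTAGAGC, reverse …CCCTGCTC.
Reverse complement of the reverse primer's last 8 bases: GAGCAGGG; its first k bases are the reverse complement of the reverse primer's last k bases, so a perfect k-base overlap needs the forward primer's last k bases to equal them.
Comparing (forward last k vs required): k=1: C vs G ✗; k=2: GC vs GA ✗; k=3: AGC vs GAG ✗; k=4: GAGC vs GAGC ✓; k=5: AGAGC vs GAGCA ✗; k=6: TAGAGC vs GAGCAG ✗; k=7: CTAGAGC vs GAGCAGG ✗; k=8: ACTAGAGC vs GAGCAGGG ✗.
Only k = 4 is perfect, so the longest perfect 3' overlap is 4.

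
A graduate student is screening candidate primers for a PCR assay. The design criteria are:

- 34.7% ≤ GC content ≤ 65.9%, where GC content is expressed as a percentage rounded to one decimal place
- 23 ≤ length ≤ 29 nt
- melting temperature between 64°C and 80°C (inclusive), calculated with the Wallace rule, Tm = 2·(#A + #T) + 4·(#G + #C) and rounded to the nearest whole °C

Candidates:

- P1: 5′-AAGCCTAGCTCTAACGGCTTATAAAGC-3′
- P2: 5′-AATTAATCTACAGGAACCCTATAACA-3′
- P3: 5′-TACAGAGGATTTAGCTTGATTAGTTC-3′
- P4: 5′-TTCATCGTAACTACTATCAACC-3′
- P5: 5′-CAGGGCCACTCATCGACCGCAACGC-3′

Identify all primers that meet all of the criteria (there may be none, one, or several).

P1 only.

P1 (27 nt, A=9 T=6 G=5 C=7): GC 12/27 = 44.4% ✓; length 27 ✓; Tm = 2·15 + 4·12 = 78°C ✓ — passes.
P2 (26 nt, A=12 T=6 G=2 C=6): GC 8/26 = 30.8%, outside 34.7–65.9% ✗; length 26 ✓; Tm = 2·18 + 4·8 = 68°C ✓ — fails.
P3 (26 nt, A=7 T=10 G=6 C=3): GC 9/26 = 34.6%, outside 34.7–65.9% ✗; length 26 ✓; Tm = 2·17 + 4·9 = 70°C ✓ — fails.
P4 (22 nt, A=7 T=7 G=1 C=7): GC 8/22 = 36.4% ✓; length 22, outside 23–29 ✗; Tm = 2·14 + 4·8 = 60°C, outside 64–80°C ✗ — fails.
P5 (25 nt, A=6 T=2 G=6 C=11): GC 17/25 = 68.0%, outside 34.7–65.9% ✗; length 25 ✓; Tm = 2·8 + 4·17 = 84°C, outside 64–80°C ✗ — fails.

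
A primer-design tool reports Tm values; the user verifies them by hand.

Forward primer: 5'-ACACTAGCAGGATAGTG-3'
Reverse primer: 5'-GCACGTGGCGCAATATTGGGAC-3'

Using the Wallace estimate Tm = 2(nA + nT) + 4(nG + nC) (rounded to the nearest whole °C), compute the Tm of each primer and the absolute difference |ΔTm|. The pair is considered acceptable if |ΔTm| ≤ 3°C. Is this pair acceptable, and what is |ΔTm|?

|ΔTm| = 20°C; the pair is not acceptable.

Forward: A=6 T=3 G=5 C=3 → Tm = 2·9 + 4·8 = 50°C.
Reverse: A=5 T=4 G=8 C=5 → Tm = 2·9 + 4·13 = 70°C.
|ΔTm| = |50 − 70| = 20°C, > 3°C.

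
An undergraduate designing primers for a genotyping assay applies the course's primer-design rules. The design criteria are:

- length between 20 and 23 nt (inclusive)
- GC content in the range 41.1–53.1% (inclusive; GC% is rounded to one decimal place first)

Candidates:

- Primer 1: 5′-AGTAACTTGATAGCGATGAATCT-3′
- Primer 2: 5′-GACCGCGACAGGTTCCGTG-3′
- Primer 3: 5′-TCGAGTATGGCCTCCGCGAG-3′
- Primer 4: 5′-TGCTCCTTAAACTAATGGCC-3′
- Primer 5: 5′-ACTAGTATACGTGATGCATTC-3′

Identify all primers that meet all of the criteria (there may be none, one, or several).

Primer 4 only.

Primer 1 (23 nt, A=8 T=7 G=5 C=3): length 23 ✓; GC 8/23 = 34.8%, outside 41.1–53.1% ✗ — fails.
Primer 2 (19 nt, A=3 T=3 G=7 C=6): length 19, outside 20–23 ✗; GC 13/19 = 68.4%, outside 41.1–53.1% ✗ — fails.
Primer 3 (20 nt, A=3 T=4 G=7 C=6): length 20 ✓; GC 13/20 = 65.0%, outside 41.1–53.1% ✗ — fails.
Primer 4 (20 nt, A=5 T=6 G=3 C=6): length 20 ✓; GC 9/20 = 45.0% ✓ — passes.
Primer 5 (21 nt, A=6 T=7 G=4 C=4): length 21 ✓; GC 8/21 = 38.1%, outside 41.1–53.1% ✗ — fails.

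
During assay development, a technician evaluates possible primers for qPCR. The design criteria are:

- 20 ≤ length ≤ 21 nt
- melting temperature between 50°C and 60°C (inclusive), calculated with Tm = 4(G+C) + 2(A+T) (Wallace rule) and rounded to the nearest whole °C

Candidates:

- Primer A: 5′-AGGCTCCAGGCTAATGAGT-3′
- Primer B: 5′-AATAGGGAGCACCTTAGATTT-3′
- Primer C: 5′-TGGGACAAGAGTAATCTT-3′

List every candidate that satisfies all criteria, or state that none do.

Primer B only.

Primer A (19 nt, A=5 T=4 G=6 C=4): length 19, outside 20–21 ✗; Tm = 2·9 + 4·10 = 58°C ✓ — fails.
Primer B (21 nt, A=7 T=6 G=5 C=3): length 21 ✓; Tm = 2·13 + 4·8 = 58°C ✓ — passes.
Primer C (18 nt, A=6 T=5 G=5 C=2): length 18, outside 20–21 ✗; Tm = 2·11 + 4·7 = 50°C ✓ — fails.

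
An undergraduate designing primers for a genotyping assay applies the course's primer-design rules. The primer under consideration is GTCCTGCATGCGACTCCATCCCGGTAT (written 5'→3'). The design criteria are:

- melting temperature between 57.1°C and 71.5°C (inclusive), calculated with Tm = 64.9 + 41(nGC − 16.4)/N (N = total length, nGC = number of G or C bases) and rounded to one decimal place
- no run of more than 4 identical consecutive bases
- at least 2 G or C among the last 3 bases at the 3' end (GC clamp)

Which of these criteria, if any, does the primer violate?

Base counts: A=4, T=7, G=6, C=10 (length 27).
Tm: Tm = 64.9 + 41·(16 − 16.4)/27 = 64.3°C ✓
homopolymer run: longest run = 3 ✓
GC clamp: 3' end TAT has 0 G/C, need ≥2 ✗

Fails: GC clamp.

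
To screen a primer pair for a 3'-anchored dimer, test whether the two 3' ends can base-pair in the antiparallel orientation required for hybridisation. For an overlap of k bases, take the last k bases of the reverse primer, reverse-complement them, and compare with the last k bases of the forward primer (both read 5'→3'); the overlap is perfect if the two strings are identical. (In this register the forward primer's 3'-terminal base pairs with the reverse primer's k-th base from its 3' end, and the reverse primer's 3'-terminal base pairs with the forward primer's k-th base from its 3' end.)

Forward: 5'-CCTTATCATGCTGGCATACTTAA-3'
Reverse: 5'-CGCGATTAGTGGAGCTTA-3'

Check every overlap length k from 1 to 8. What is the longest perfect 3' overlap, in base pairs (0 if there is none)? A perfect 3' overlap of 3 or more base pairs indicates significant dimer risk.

Last 8 bases (5'→3') — forward …ATACTTAA, reverse …GGAGCTTA.
Reverse complement of the reverse primer's last 8 bases: TAAGCTCC; its first k bases are the reverse complement of the reverse primer's last k bases, so a perfect k-base overlap needs the forward primer's last k bases to equal them.
Comparing (forward last k vs required): k=1: A vs T ✗; k=2: AA vs TA ✗; k=3: TAA vs TAA ✓; k=4: TTAA vs TAAG ✗; k=5: CTTAA vs TAAGC ✗; k=6: ACTTAA vs TAAGCT ✗; k=7: TACTTAA vs TAAGCTC ✗; k=8: ATACTTAA vs TAAGCTCC ✗.
Only k = 3 is perfect, so the longest perfect 3' overlap is 3.

Longest perfect overlap: 3 complementary base pairs; significant dimer risk (threshold 3).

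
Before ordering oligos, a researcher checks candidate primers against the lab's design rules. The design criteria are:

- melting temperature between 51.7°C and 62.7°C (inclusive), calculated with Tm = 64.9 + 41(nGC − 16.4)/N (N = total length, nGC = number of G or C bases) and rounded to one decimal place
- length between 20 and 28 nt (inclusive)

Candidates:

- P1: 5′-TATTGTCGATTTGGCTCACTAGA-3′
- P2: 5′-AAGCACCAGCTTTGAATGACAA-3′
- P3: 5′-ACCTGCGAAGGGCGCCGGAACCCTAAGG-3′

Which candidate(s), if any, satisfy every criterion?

P1 only.

P1 (23 nt, A=5 T=9 G=5 C=4): Tm = 64.9 + 41·(9 − 16.4)/23 = 51.7°C ✓; length 23 ✓ — passes.
P2 (22 nt, A=9 T=4 G=4 C=5): Tm = 64.9 + 41·(9 − 16.4)/22 = 51.1°C, outside 51.7–62.7°C ✗; length 22 ✓ — fails.
P3 (28 nt, A=7 T=2 G=10 C=9): Tm = 64.9 + 41·(19 − 16.4)/28 = 68.7°C, outside 51.7–62.7°C ✗; length 28 ✓ — fails.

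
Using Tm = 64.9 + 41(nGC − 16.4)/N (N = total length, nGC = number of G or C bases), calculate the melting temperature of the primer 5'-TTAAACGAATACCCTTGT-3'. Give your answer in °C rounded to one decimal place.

Base counts: A=6, T=6, G=2, C=4; G+C = 6, N = 18.
Tm = 64.9 + 41·(6 − 16.4)/18 = 64.9 + -426.40/18 = 41.2°C.

41.2°C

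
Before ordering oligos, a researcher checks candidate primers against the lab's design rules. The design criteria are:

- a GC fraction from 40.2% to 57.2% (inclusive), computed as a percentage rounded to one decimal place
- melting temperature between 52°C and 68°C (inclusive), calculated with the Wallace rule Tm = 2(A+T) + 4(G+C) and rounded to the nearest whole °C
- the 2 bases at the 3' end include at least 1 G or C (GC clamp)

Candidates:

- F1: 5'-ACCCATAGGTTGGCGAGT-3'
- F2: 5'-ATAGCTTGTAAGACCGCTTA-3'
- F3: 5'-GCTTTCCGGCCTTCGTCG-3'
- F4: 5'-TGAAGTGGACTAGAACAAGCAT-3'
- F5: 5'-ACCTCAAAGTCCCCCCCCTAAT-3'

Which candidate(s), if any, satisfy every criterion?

F1 (18 nt, A=4 T=4 G=6 C=4): GC 10/18 = 55.6% ✓; Tm = 2·8 + 4·10 = 56°C ✓; 3' end GT has 1 G/C ✓ — passes.
F2 (20 nt, A=6 T=6 G=4 C=4): GC 8/20 = 40.0%, outside 40.2–57.2% ✗; Tm = 2·12 + 4·8 = 56°C ✓; 3' end TA has 0 G/C, need ≥1 ✗ — fails.
F3 (18 nt, A=0 T=6 G=5 C=7): GC 12/18 = 66.7%, outside 40.2–57.2% ✗; Tm = 2·6 + 4·12 = 60°C ✓; 3' end CG has 2 G/C ✓ — fails.
F4 (22 nt, A=9 T=4 G=6 C=3): GC 9/22 = 40.9% ✓; Tm = 2·13 + 4·9 = 62°C ✓; 3' end AT has 0 G/C, need ≥1 ✗ — fails.
F5 (22 nt, A=6 T=4 G=1 C=11): GC 12/22 = 54.5% ✓; Tm = 2·10 + 4·12 = 68°C ✓; 3' end AT has 0 G/C, need ≥1 ✗ — fails.

F1 only.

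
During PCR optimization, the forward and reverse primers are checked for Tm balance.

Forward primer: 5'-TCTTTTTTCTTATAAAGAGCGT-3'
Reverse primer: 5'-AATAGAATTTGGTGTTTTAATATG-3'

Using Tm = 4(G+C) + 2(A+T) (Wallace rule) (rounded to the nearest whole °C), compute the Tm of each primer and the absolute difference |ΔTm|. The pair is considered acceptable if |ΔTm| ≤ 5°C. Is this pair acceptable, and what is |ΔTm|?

|ΔTm| = 2°C; the pair is acceptable.

Forward: A=5 T=11 G=3 C=3 → Tm = 2·16 + 4·6 = 56°C.
Reverse: A=8 T=11 G=5 C=0 → Tm = 2·19 + 4·5 = 58°C.
|ΔTm| = |56 − 58| = 2°C, ≤ 5°C.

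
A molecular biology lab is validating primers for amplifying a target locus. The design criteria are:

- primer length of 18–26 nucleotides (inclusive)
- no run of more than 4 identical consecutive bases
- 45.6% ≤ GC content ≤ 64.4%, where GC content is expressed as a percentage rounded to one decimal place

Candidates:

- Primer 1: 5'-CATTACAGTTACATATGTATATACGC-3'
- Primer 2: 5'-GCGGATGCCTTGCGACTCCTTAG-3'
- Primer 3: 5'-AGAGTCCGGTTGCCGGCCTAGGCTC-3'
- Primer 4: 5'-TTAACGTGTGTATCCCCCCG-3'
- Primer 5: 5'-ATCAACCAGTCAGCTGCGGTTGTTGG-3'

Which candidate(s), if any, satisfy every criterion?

Primer 2 and Primer 5.

Primer 1 (26 nt, A=9 T=9 G=3 C=5): length 26 ✓; longest run = 2 ✓; GC 8/26 = 30.8%, outside 45.6–64.4% ✗ — fails.
Primer 2 (23 nt, A=3 T=6 G=7 C=7): length 23 ✓; longest run = 2 ✓; GC 14/23 = 60.9% ✓ — passes.
Primer 3 (25 nt, A=3 T=5 G=9 C=8): length 25 ✓; longest run = 2 ✓; GC 17/25 = 68.0%, outside 45.6–64.4% ✗ — fails.
Primer 4 (20 nt, A=3 T=6 G=4 C=7): length 20 ✓; longest run = 6, exceeds 4 ✗; GC 11/20 = 55.0% ✓ — fails.
Primer 5 (26 nt, A=5 T=7 G=8 C=6): length 26 ✓; longest run = 2 ✓; GC 14/26 = 53.8% ✓ — passes.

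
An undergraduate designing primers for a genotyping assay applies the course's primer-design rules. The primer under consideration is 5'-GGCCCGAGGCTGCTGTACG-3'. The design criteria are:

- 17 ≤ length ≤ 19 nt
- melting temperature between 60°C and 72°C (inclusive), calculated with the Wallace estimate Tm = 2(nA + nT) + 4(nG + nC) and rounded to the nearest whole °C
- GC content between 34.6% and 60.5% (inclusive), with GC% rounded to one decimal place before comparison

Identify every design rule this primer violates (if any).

Fails: GC content.

Base counts: A=2, T=3, G=8, C=6 (length 19).
length: length 19 ✓
Tm: Tm = 2·5 + 4·14 = 66°C ✓
GC content: GC 14/19 = 73.7%, outside 34.6–60.5% ✗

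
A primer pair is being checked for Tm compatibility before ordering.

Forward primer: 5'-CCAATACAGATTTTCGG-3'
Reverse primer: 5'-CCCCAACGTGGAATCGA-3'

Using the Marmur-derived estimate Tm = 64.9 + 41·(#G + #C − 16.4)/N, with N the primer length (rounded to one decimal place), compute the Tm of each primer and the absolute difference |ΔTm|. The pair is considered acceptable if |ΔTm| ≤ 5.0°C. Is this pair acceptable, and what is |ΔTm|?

Forward: G+C = 7, N = 17 → Tm = 64.9 + 41·(7 − 16.4)/17 = 42.2°C.
Reverse: G+C = 10, N = 17 → Tm = 64.9 + 41·(10 − 16.4)/17 = 49.5°C.
|ΔTm| = |42.2 − 49.5| = 7.3°C, > 5.0°C.

|ΔTm| = 7.3°C; the pair is not acceptable.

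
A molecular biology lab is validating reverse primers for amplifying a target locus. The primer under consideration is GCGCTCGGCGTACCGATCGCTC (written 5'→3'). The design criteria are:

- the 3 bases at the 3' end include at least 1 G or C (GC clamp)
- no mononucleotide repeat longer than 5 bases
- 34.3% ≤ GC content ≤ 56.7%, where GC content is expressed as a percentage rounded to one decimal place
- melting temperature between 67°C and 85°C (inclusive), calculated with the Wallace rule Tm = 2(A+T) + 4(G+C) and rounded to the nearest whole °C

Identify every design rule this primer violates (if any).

Fails: GC content.

Base counts: A=2, T=4, G=7, C=9 (length 22).
GC clamp: 3' end CTC has 2 G/C ✓
homopolymer run: longest run = 2 ✓
GC content: GC 16/22 = 72.7%, outside 34.3–56.7% ✗
Tm: Tm = 2·6 + 4·16 = 76°C ✓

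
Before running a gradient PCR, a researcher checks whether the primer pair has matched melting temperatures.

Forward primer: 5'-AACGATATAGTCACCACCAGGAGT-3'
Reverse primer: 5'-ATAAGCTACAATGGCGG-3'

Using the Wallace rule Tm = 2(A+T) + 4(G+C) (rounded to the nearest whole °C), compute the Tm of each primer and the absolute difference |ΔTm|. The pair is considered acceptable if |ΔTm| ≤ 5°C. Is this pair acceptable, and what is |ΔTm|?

|ΔTm| = 20°C; the pair is not acceptable.

Forward: A=9 T=4 G=5 C=6 → Tm = 2·13 + 4·11 = 70°C.
Reverse: A=6 T=3 G=5 C=3 → Tm = 2·9 + 4·8 = 50°C.
|ΔTm| = |70 − 50| = 20°C, > 5°C.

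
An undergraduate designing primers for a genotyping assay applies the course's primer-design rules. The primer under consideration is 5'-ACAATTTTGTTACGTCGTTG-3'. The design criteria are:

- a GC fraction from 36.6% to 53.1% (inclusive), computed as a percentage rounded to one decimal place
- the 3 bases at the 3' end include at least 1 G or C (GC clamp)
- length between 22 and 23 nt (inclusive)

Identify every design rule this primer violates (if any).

Fails: GC content, length.

Base counts: A=4, T=9, G=4, C=3 (length 20).
GC content: GC 7/20 = 35.0%, outside 36.6–53.1% ✗
GC clamp: 3' end TTG has 1 G/C ✓
length: length 20, outside 22–23 ✗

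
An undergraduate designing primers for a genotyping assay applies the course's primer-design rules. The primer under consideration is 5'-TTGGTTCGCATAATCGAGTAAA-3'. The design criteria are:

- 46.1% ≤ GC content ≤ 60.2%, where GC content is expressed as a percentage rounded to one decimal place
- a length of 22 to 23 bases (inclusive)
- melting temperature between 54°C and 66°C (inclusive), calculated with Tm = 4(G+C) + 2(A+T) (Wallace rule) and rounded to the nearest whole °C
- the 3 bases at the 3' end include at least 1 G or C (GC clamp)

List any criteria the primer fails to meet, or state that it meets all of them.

Fails: GC content, GC clamp.

Base counts: A=7, T=7, G=5, C=3 (length 22).
GC content: GC 8/22 = 36.4%, outside 46.1–60.2% ✗
length: length 22 ✓
Tm: Tm = 2·14 + 4·8 = 60°C ✓
GC clamp: 3' end AAA has 0 G/C, need ≥1 ✗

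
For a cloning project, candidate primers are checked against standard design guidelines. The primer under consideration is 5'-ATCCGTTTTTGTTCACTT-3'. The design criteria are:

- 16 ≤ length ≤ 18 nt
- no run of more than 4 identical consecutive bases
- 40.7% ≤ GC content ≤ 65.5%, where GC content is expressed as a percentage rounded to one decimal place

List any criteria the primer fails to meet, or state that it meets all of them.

Base counts: A=2, T=10, G=2, C=4 (length 18).
length: length 18 ✓
homopolymer run: longest run = 5, exceeds 4 ✗
GC content: GC 6/18 = 33.3%, outside 40.7–65.5% ✗

Fails: homopolymer run, GC content.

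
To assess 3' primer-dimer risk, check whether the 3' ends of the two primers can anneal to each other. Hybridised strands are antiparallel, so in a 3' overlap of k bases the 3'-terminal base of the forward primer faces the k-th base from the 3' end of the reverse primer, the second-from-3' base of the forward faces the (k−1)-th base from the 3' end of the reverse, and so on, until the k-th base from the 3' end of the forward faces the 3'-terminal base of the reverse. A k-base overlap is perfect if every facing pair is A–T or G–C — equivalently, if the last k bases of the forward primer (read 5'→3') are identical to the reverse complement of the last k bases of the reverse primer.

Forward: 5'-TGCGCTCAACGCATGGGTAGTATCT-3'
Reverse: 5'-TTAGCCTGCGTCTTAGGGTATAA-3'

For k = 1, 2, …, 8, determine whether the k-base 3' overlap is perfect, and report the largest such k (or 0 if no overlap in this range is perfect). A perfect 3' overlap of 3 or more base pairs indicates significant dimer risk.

Last 8 bases (5'→3') — forward …TAGTATCT, reverse …GGGTATAA.
Reverse complement of the reverse primer's last 8 bases: TTATACCC; its first k bases are the reverse complement of the reverse primer's last k bases, so a perfect k-base overlap needs the forward primer's last k bases to equal them.
Comparing (forward last k vs required): k=1: T vs T ✓; k=2: CT vs TT ✗; k=3: TCT vs TTA ✗; k=4: ATCT vs TTAT ✗; k=5: TATCT vs TTATA ✗; k=6: GTATCT vs TTATAC ✗; k=7: AGTATCT vs TTATACC ✗; k=8: TAGTATCT vs TTATACCC ✗.
Only k = 1 is perfect, so the longest perfect 3' overlap is 1.

Longest perfect overlap: 1 complementary base pair; below the dimer-risk threshold (threshold 3).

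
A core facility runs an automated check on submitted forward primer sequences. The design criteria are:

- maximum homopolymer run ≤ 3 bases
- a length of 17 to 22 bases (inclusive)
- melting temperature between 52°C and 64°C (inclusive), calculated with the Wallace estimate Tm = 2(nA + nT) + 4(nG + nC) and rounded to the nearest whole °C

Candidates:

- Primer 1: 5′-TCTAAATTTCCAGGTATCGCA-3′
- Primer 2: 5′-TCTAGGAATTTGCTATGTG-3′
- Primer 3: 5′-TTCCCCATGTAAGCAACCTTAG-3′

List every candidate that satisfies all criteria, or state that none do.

Primer 1 (21 nt, A=6 T=7 G=3 C=5): longest run = 3 ✓; length 21 ✓; Tm = 2·13 + 4·8 = 58°C ✓ — passes.
Primer 2 (19 nt, A=4 T=8 G=5 C=2): longest run = 3 ✓; length 19 ✓; Tm = 2·12 + 4·7 = 52°C ✓ — passes.
Primer 3 (22 nt, A=6 T=6 G=3 C=7): longest run = 4, exceeds 3 ✗; length 22 ✓; Tm = 2·12 + 4·10 = 64°C ✓ — fails.

Primer 1 and Primer 2.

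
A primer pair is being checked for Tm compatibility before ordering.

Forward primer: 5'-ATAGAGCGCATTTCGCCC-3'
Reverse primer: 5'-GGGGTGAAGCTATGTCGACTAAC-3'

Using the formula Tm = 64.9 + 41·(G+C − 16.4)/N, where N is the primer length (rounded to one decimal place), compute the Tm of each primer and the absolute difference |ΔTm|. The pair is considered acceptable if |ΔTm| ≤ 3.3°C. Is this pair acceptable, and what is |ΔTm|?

|ΔTm| = 6.8°C; the pair is not acceptable.

Forward: G+C = 10, N = 18 → Tm = 64.9 + 41·(10 − 16.4)/18 = 50.3°C.
Reverse: G+C = 12, N = 23 → Tm = 64.9 + 41·(12 − 16.4)/23 = 57.1°C.
|ΔTm| = |50.3 − 57.1| = 6.8°C, > 3.3°C.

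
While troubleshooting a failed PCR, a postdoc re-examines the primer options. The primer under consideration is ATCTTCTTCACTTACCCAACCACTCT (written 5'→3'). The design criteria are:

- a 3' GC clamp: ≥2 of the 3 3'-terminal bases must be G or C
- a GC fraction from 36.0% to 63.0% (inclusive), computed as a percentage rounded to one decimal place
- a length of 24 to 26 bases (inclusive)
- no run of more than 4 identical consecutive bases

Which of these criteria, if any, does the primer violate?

Fails: GC clamp.

Base counts: A=6, T=9, G=0, C=11 (length 26).
GC clamp: 3' end TCT has 1 G/C, need ≥2 ✗
GC content: GC 11/26 = 42.3% ✓
length: length 26 ✓
homopolymer run: longest run = 3 ✓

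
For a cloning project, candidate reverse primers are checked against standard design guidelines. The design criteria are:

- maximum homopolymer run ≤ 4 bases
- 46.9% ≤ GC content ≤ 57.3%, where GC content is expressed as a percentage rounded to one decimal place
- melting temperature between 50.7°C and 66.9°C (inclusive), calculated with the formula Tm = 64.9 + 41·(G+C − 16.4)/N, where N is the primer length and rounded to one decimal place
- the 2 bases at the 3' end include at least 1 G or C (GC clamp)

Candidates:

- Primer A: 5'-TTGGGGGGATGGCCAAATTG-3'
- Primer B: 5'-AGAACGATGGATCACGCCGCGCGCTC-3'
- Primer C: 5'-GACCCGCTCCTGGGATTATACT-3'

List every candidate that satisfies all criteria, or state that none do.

Primer A (20 nt, A=4 T=5 G=9 C=2): longest run = 6, exceeds 4 ✗; GC 11/20 = 55.0% ✓; Tm = 64.9 + 41·(11 − 16.4)/20 = 53.8°C ✓; 3' end TG has 1 G/C ✓ — fails.
Primer B (26 nt, A=6 T=3 G=8 C=9): longest run = 2 ✓; GC 17/26 = 65.4%, outside 46.9–57.3% ✗; Tm = 64.9 + 41·(17 − 16.4)/26 = 65.8°C ✓; 3' end TC has 1 G/C ✓ — fails.
Primer C (22 nt, A=4 T=6 G=5 C=7): longest run = 3 ✓; GC 12/22 = 54.5% ✓; Tm = 64.9 + 41·(12 − 16.4)/22 = 56.7°C ✓; 3' end CT has 1 G/C ✓ — passes.

Primer C only.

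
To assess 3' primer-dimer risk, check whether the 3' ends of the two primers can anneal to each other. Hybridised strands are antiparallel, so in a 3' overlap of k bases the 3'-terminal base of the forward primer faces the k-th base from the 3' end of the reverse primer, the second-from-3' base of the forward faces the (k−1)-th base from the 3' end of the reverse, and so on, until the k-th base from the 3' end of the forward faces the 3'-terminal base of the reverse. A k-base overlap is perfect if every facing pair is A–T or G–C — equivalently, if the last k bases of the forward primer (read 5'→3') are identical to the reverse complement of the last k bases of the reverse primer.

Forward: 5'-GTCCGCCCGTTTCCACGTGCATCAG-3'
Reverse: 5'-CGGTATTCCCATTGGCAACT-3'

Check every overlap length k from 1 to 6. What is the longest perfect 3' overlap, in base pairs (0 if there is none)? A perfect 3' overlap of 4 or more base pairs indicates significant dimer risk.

Last 6 bases (5'→3') — forward …CATCAG, reverse …GCAACT.
Reverse complement of the reverse primer's last 6 bases: AGTTGC; its first k bases are the reverse complement of the reverse primer's last k bases, so a perfect k-base overlap needs the forward primer's last k bases to equal them.
Comparing (forward last k vs required): k=1: G vs A ✗; k=2: AG vs AG ✓; k=3: CAG vs AGT ✗; k=4: TCAG vs AGTT ✗; k=5: ATCAG vs AGTTG ✗; k=6: CATCAG vs AGTTGC ✗.
Only k = 2 is perfect, so the longest perfect 3' overlap is 2.

Longest perfect overlap: 2 complementary base pairs; below the dimer-risk threshold (threshold 4).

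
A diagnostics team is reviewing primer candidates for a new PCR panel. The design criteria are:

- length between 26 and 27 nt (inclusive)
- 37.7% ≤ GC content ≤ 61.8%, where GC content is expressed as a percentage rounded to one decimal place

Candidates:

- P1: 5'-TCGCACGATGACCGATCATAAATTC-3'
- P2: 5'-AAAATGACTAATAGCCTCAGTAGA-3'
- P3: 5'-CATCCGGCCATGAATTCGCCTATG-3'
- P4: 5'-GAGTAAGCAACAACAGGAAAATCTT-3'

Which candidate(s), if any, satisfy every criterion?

None of the candidates satisfy all criteria.

P1 (25 nt, A=8 T=6 G=4 C=7): length 25, outside 26–27 ✗; GC 11/25 = 44.0% ✓ — fails.
P2 (24 nt, A=11 T=5 G=4 C=4): length 24, outside 26–27 ✗; GC 8/24 = 33.3%, outside 37.7–61.8% ✗ — fails.
P3 (24 nt, A=5 T=6 G=5 C=8): length 24, outside 26–27 ✗; GC 13/24 = 54.2% ✓ — fails.
P4 (25 nt, A=12 T=4 G=5 C=4): length 25, outside 26–27 ✗; GC 9/25 = 36.0%, outside 37.7–61.8% ✗ — fails.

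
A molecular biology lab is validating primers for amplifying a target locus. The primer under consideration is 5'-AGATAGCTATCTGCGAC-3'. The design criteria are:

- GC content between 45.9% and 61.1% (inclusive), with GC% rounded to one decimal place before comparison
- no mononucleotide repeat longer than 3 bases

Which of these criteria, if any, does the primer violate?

Meets all criteria.

Base counts: A=5, T=4, G=4, C=4 (length 17).
GC content: GC 8/17 = 47.1% ✓
homopolymer run: longest run = 1 ✓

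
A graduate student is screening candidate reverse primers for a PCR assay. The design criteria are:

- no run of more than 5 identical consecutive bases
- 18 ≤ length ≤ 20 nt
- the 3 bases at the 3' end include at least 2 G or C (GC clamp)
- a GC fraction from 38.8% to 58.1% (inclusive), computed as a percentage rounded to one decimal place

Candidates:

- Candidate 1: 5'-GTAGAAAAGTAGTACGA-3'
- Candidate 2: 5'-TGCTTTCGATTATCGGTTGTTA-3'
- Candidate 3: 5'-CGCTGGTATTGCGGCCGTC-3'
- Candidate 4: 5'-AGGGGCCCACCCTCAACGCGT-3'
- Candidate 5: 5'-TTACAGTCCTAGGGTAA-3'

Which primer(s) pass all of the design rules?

None of the candidates satisfy all criteria.

Candidate 1 (17 nt, A=8 T=3 G=5 C=1): longest run = 4 ✓; length 17, outside 18–20 ✗; 3' end CGA has 2 G/C ✓; GC 6/17 = 35.3%, outside 38.8–58.1% ✗ — fails.
Candidate 2 (22 nt, A=3 T=11 G=5 C=3): longest run = 3 ✓; length 22, outside 18–20 ✗; 3' end TTA has 0 G/C, need ≥2 ✗; GC 8/22 = 36.4%, outside 38.8–58.1% ✗ — fails.
Candidate 3 (19 nt, A=1 T=5 G=7 C=6): longest run = 2 ✓; length 19 ✓; 3' end GTC has 2 G/C ✓; GC 13/19 = 68.4%, outside 38.8–58.1% ✗ — fails.
Candidate 4 (21 nt, A=4 T=2 G=6 C=9): longest run = 4 ✓; length 21, outside 18–20 ✗; 3' end CGT has 2 G/C ✓; GC 15/21 = 71.4%, outside 38.8–58.1% ✗ — fails.
Candidate 5 (17 nt, A=5 T=5 G=4 C=3): longest run = 3 ✓; length 17, outside 18–20 ✗; 3' end TAA has 0 G/C, need ≥2 ✗; GC 7/17 = 41.2% ✓ — fails.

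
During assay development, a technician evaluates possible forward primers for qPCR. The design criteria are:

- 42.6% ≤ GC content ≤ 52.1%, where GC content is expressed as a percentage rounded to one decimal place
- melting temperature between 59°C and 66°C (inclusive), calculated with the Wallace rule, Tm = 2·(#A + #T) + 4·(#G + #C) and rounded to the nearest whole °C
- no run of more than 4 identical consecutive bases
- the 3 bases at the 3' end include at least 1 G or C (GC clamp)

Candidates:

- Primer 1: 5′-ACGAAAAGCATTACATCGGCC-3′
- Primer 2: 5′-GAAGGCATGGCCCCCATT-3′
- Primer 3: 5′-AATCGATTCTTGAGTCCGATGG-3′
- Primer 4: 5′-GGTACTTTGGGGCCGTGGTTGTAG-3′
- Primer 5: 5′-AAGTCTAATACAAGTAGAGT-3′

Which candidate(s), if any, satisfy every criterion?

Primer 1 and Primer 3.

Primer 1 (21 nt, A=8 T=3 G=4 C=6): GC 10/21 = 47.6% ✓; Tm = 2·11 + 4·10 = 62°C ✓; longest run = 4 ✓; 3' end GCC has 3 G/C ✓ — passes.
Primer 2 (18 nt, A=4 T=3 G=5 C=6): GC 11/18 = 61.1%, outside 42.6–52.1% ✗; Tm = 2·7 + 4·11 = 58°C, outside 59–66°C ✗; longest run = 5, exceeds 4 ✗; 3' end ATT has 0 G/C, need ≥1 ✗ — fails.
Primer 3 (22 nt, A=5 T=7 G=6 C=4): GC 10/22 = 45.5% ✓; Tm = 2·12 + 4·10 = 64°C ✓; longest run = 2 ✓; 3' end TGG has 2 G/C ✓ — passes.
Primer 4 (24 nt, A=2 T=8 G=11 C=3): GC 14/24 = 58.3%, outside 42.6–52.1% ✗; Tm = 2·10 + 4·14 = 76°C, outside 59–66°C ✗; longest run = 4 ✓; 3' end TAG has 1 G/C ✓ — fails.
Primer 5 (20 nt, A=9 T=5 G=4 C=2): GC 6/20 = 30.0%, outside 42.6–52.1% ✗; Tm = 2·14 + 4·6 = 52°C, outside 59–66°C ✗; longest run = 2 ✓; 3' end AGT has 1 G/C ✓ — fails.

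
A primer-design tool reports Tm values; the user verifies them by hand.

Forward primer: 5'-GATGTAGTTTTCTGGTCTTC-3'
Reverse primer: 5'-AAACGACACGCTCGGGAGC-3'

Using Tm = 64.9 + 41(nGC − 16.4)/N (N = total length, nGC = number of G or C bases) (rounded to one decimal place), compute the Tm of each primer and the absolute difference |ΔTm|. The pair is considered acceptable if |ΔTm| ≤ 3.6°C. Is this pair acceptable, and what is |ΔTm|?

|ΔTm| = 7.7°C; the pair is not acceptable.

Forward: G+C = 8, N = 20 → Tm = 64.9 + 41·(8 − 16.4)/20 = 47.7°C.
Reverse: G+C = 12, N = 19 → Tm = 64.9 + 41·(12 − 16.4)/19 = 55.4°C.
|ΔTm| = |47.7 − 55.4| = 7.7°C, > 3.6°C.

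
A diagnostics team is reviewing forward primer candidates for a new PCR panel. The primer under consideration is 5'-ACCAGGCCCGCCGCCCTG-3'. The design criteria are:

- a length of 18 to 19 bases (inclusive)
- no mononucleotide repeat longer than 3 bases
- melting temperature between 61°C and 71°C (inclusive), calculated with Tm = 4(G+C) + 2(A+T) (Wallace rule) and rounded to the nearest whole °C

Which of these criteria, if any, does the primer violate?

Base counts: A=2, T=1, G=5, C=10 (length 18).
length: length 18 ✓
homopolymer run: longest run = 3 ✓
Tm: Tm = 2·3 + 4·15 = 66°C ✓

Meets all criteria.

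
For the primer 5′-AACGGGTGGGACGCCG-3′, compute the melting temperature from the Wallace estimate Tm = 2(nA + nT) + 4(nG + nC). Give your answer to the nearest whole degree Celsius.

56°C

Base counts: A=3, T=1, G=8, C=4 (length 16).
Tm = 2·(3+1) + 4·(8+4) = 2·4 + 4·12 = 8 + 48 = 56°C.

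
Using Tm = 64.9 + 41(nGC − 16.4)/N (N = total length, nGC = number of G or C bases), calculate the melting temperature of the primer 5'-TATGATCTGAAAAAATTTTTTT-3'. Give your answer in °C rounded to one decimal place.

39.9°C

Base counts: A=8, T=11, G=2, C=1; G+C = 3, N = 22.
Tm = 64.9 + 41·(3 − 16.4)/22 = 64.9 + -549.40/22 = 39.9°C.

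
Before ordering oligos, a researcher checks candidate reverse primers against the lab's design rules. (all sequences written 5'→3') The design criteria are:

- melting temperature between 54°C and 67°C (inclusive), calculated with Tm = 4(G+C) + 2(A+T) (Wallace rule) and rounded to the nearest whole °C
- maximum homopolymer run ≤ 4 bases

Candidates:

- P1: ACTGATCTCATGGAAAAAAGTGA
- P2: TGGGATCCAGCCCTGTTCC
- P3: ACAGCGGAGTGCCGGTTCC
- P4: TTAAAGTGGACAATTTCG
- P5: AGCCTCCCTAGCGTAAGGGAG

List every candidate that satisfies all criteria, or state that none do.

P1 (23 nt, A=10 T=5 G=5 C=3): Tm = 2·15 + 4·8 = 62°C ✓; longest run = 6, exceeds 4 ✗ — fails.
P2 (19 nt, A=2 T=5 G=5 C=7): Tm = 2·7 + 4·12 = 62°C ✓; longest run = 3 ✓ — passes.
P3 (19 nt, A=3 T=3 G=7 C=6): Tm = 2·6 + 4·13 = 64°C ✓; longest run = 2 ✓ — passes.
P4 (18 nt, A=6 T=6 G=4 C=2): Tm = 2·12 + 4·6 = 48°C, outside 54–67°C ✗; longest run = 3 ✓ — fails.
P5 (21 nt, A=5 T=3 G=7 C=6): Tm = 2·8 + 4·13 = 68°C, outside 54–67°C ✗; longest run = 3 ✓ — fails.

P2 and P3.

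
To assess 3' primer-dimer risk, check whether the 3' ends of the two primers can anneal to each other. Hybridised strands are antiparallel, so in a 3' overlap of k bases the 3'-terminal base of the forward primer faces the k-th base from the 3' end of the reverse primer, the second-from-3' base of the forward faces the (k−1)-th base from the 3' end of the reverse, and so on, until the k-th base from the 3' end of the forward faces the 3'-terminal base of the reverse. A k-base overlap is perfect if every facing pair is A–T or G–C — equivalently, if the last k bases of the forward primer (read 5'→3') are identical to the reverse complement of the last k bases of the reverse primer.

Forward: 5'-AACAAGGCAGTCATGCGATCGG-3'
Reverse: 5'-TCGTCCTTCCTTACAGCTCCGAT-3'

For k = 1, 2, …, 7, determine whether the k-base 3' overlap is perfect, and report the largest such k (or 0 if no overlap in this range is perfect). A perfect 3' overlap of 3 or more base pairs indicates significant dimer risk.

Last 7 bases (5'→3') — forward …CGATCGG, reverse …CTCCGAT.
Reverse complement of the reverse primer's last 7 bases: ATCGGAG; its first k bases are the reverse complement of the reverse primer's last k bases, so a perfect k-base overlap needs the forward primer's last k bases to equal them.
Comparing (forward last k vs required): k=1: G vs A ✗; k=2: GG vs AT ✗; k=3: CGG vs ATC ✗; k=4: TCGG vs ATCG ✗; k=5: ATCGG vs ATCGG ✓; k=6: GATCGG vs ATCGGA ✗; k=7: CGATCGG vs ATCGGAG ✗.
Only k = 5 is perfect, so the longest perfect 3' overlap is 5.

Longest perfect overlap: 5 complementary base pairs; significant dimer risk (threshold 3).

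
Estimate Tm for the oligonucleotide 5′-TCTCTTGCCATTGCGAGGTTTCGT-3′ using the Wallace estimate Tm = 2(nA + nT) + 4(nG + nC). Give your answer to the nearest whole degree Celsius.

72°C

Base counts: A=2, T=10, G=6, C=6 (length 24).
Tm = 2·(2+10) + 4·(6+6) = 2·12 + 4·12 = 24 + 48 = 72°C.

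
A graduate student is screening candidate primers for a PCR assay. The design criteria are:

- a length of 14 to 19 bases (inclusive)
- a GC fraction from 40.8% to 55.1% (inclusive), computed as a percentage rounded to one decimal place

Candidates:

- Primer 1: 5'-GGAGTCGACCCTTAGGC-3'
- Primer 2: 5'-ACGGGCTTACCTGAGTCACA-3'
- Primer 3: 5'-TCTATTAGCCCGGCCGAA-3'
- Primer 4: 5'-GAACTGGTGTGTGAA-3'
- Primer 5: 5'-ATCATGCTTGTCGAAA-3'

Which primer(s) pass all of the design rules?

Primer 1 (17 nt, A=3 T=3 G=6 C=5): length 17 ✓; GC 11/17 = 64.7%, outside 40.8–55.1% ✗ — fails.
Primer 2 (20 nt, A=5 T=4 G=5 C=6): length 20, outside 14–19 ✗; GC 11/20 = 55.0% ✓ — fails.
Primer 3 (18 nt, A=4 T=4 G=4 C=6): length 18 ✓; GC 10/18 = 55.6%, outside 40.8–55.1% ✗ — fails.
Primer 4 (15 nt, A=4 T=4 G=6 C=1): length 15 ✓; GC 7/15 = 46.7% ✓ — passes.
Primer 5 (16 nt, A=5 T=5 G=3 C=3): length 16 ✓; GC 6/16 = 37.5%, outside 40.8–55.1% ✗ — fails.

Primer 4 only.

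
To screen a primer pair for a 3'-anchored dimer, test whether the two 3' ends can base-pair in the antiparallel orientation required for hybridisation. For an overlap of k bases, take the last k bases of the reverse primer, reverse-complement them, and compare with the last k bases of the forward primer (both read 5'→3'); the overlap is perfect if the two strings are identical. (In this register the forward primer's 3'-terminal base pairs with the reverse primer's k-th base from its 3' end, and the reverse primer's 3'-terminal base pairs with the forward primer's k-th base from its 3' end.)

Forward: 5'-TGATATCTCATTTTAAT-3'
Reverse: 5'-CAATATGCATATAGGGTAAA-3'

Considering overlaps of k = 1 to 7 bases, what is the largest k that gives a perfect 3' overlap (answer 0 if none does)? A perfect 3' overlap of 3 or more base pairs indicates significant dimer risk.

Longest perfect overlap: 1 complementary base pair; below the dimer-risk threshold (threshold 3).

Last 7 bases (5'→3') — forward …TTTTAAT, reverse …GGGTAAA.
Reverse complement of the reverse primer's last 7 bases: TTTACCC; its first k bases are the reverse complement of the reverse primer's last k bases, so a perfect k-base overlap needs the forward primer's last k bases to equal them.
Comparing (forward last k vs required): k=1: T vs T ✓; k=2: AT vs TT ✗; k=3: AAT vs TTT ✗; k=4: TAAT vs TTTA ✗; k=5: TTAAT vs TTTAC ✗; k=6: TTTAAT vs TTTACC ✗; k=7: TTTTAAT vs TTTACCC ✗.
Only k = 1 is perfect, so the longest perfect 3' overlap is 1.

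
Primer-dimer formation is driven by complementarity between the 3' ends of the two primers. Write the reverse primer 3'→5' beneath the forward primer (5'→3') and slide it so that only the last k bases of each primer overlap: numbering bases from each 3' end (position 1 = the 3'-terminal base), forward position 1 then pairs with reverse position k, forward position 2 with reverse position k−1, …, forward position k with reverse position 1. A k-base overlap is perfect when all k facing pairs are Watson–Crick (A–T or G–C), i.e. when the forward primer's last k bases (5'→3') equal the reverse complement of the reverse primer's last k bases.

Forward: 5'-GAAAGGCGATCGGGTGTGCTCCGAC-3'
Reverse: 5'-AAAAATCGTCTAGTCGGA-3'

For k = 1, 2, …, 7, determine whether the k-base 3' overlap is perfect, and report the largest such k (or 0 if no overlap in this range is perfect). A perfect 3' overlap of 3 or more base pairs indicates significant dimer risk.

Last 7 bases (5'→3') — forward …CTCCGAC, reverse …AGTCGGA.
Reverse complement of the reverse primer's last 7 bases: TCCGACT; its first k bases are the reverse complement of the reverse primer's last k bases, so a perfect k-base overlap needs the forward primer's last k bases to equal them.
Comparing (forward last k vs required): k=1: C vs T ✗; k=2: AC vs TC ✗; k=3: GAC vs TCC ✗; k=4: CGAC vs TCCG ✗; k=5: CCGAC vs TCCGA ✗; k=6: TCCGAC vs TCCGAC ✓; k=7: CTCCGAC vs TCCGACT ✗.
Only k = 6 is perfect, so the longest perfect 3' overlap is 6.

Longest perfect overlap: 6 complementary base pairs; significant dimer risk (threshold 3).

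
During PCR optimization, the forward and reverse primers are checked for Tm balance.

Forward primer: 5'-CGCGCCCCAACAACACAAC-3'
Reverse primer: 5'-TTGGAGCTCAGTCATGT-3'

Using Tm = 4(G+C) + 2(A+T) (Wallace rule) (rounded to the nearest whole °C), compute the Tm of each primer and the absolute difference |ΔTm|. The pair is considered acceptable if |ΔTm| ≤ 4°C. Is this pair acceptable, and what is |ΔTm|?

Forward: A=7 T=0 G=2 C=10 → Tm = 2·7 + 4·12 = 62°C.
Reverse: A=3 T=6 G=5 C=3 → Tm = 2·9 + 4·8 = 50°C.
|ΔTm| = |62 − 50| = 12°C, > 4°C.

|ΔTm| = 12°C; the pair is not acceptable.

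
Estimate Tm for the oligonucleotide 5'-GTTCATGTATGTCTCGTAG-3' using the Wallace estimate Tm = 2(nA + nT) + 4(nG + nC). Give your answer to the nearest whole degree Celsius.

Base counts: A=3, T=8, G=5, C=3 (length 19).
Tm = 2·(3+8) + 4·(5+3) = 2·11 + 4·8 = 22 + 32 = 54°C.

54°C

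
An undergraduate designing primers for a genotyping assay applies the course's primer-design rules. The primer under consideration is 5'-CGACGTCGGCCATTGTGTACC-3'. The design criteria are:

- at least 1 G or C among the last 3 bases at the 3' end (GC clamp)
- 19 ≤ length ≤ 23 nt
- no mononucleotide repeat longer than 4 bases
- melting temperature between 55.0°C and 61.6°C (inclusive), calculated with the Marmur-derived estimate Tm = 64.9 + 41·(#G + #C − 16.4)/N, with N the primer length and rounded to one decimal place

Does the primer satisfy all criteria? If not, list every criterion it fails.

Meets all criteria.

Base counts: A=3, T=5, G=6, C=7 (length 21).
GC clamp: 3' end ACC has 2 G/C ✓
length: length 21 ✓
homopolymer run: longest run = 2 ✓
Tm: Tm = 64.9 + 41·(13 − 16.4)/21 = 58.3°C ✓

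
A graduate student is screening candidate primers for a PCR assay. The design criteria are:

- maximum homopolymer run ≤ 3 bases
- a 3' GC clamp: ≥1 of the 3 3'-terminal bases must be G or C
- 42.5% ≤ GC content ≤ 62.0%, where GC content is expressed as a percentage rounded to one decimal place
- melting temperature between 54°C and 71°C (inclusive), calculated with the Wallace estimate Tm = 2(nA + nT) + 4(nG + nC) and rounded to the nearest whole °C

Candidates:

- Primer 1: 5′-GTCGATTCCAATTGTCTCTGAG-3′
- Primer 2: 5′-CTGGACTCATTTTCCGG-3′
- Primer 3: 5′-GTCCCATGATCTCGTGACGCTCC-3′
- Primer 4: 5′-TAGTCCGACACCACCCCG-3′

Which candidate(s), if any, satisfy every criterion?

Primer 1 (22 nt, A=4 T=8 G=5 C=5): longest run = 2 ✓; 3' end GAG has 2 G/C ✓; GC 10/22 = 45.5% ✓; Tm = 2·12 + 4·10 = 64°C ✓ — passes.
Primer 2 (17 nt, A=2 T=6 G=4 C=5): longest run = 4, exceeds 3 ✗; 3' end CGG has 3 G/C ✓; GC 9/17 = 52.9% ✓; Tm = 2·8 + 4·9 = 52°C, outside 54–71°C ✗ — fails.
Primer 3 (23 nt, A=3 T=6 G=5 C=9): longest run = 3 ✓; 3' end TCC has 2 G/C ✓; GC 14/23 = 60.9% ✓; Tm = 2·9 + 4·14 = 74°C, outside 54–71°C ✗ — fails.
Primer 4 (18 nt, A=4 T=2 G=3 C=9): longest run = 4, exceeds 3 ✗; 3' end CCG has 3 G/C ✓; GC 12/18 = 66.7%, outside 42.5–62.0% ✗; Tm = 2·6 + 4·12 = 60°C ✓ — fails.

Primer 1 only.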